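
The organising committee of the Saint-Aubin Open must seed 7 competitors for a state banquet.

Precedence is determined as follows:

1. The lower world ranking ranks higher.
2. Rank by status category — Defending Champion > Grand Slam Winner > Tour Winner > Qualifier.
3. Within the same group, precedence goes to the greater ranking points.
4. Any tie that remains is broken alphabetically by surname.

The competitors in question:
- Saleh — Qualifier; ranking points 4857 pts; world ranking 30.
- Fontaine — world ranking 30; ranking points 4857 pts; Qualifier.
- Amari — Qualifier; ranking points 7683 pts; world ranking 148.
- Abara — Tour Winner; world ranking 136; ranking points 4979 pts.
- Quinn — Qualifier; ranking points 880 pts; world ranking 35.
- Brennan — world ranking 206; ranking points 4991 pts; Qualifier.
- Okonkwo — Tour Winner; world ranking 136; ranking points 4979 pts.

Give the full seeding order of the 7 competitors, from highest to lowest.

By world ranking (lower first): Fontaine and Saleh (both 30); then Quinn (35); then Abara and Okonkwo (both 136); then Amari (148); then Brennan (206).
Fontaine and Saleh are each Qualifier, so the next rule applies.
Fontaine and Saleh both have ranking points 4857 pts, so the next rule applies.
Among Fontaine and Saleh, alphabetically by surname: Fontaine before Saleh.
Abara and Okonkwo are each Tour Winner, so the next rule applies.
Abara and Okonkwo both have ranking points 4979 pts, so the next rule applies.
Among Abara and Okonkwo, alphabetically by surname: Abara before Okonkwo.
Full order: Fontaine, Saleh, Quinn, Abara, Okonkwo, Amari, Brennan.

Fontaine, Saleh, Quinn, Abara, Okonkwo, Amari, Brennan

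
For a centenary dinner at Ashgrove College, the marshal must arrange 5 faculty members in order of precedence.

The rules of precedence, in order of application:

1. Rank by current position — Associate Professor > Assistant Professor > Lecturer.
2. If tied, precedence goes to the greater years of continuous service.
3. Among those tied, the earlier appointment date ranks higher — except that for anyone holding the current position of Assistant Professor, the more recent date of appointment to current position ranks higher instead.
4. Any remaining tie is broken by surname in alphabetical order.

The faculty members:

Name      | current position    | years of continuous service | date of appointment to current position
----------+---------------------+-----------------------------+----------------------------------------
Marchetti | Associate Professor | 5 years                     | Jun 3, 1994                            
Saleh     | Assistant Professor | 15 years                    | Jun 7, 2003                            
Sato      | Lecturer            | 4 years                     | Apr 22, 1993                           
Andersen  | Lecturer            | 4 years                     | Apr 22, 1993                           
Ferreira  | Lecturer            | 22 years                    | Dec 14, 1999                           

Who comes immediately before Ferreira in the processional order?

By current position: Marchetti (Associate Professor); then Saleh (Assistant Professor); then Ferreira, Andersen and Sato (Lecturer).
Among Ferreira, Andersen and Sato, by years of continuous service (higher first): Ferreira (22 years) before Andersen and Sato (4 years).
Andersen and Sato both have date of appointment to current position Apr 22, 1993, so the next rule applies.
Among Andersen and Sato, alphabetically by surname: Andersen before Sato.
Order: Marchetti, Saleh, Ferreira, Andersen, Sato.

Saleh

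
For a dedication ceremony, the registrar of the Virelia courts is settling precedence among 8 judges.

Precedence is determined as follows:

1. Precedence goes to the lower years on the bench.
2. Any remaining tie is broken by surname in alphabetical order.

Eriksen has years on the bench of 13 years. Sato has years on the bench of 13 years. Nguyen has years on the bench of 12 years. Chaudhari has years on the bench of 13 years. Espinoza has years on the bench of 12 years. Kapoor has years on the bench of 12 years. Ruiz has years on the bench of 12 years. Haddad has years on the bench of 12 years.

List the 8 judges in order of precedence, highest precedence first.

Espinoza, Haddad, Kapoor, Nguyen, Ruiz, Chaudhari, Eriksen, Sato

By years on the bench (lower first): Espinoza, Haddad, Kapoor, Nguyen and Ruiz (each 12 years); then Chaudhari, Eriksen and Sato (each 13 years).
Among Espinoza, Haddad, Kapoor, Nguyen and Ruiz, alphabetically by surname: Espinoza before Haddad before Kapoor before Nguyen before Ruiz.
Among Chaudhari, Eriksen and Sato, alphabetically by surname: Chaudhari before Eriksen before Sato.
Full order: Espinoza, Haddad, Kapoor, Nguyen, Ruiz, Chaudhari, Eriksen, Sato.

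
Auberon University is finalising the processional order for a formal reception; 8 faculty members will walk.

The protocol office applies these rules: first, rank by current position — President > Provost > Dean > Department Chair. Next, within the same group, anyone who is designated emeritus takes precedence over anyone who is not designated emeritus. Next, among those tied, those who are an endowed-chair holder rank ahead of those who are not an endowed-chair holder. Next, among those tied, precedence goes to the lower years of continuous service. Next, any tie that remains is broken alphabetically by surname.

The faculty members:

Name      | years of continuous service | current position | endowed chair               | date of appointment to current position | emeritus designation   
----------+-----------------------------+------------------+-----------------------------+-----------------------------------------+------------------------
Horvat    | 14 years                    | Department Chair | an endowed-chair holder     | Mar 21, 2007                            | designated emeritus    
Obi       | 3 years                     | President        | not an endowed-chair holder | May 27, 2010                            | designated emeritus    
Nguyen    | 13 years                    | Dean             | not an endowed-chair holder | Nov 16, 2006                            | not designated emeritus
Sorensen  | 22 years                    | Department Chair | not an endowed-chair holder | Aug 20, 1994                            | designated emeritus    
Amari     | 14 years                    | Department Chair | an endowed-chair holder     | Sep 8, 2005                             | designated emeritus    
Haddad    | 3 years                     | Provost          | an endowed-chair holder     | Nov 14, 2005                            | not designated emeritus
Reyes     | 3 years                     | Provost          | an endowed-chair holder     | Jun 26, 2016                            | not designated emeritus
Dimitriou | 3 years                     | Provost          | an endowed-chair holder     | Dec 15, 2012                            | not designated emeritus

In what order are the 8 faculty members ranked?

By current position: Obi (President); then Dimitriou, Haddad and Reyes (Provost); then Nguyen (Dean); then Amari, Horvat and Sorensen (Department Chair).
Dimitriou, Haddad and Reyes are each not designated emeritus, so the next rule applies.
Dimitriou, Haddad and Reyes are each an endowed-chair holder, so the next rule applies.
Dimitriou, Haddad and Reyes all have years of continuous service 3 years, so the next rule applies.
Among Dimitriou, Haddad and Reyes, alphabetically by surname: Dimitriou before Haddad before Reyes.
Amari, Horvat and Sorensen are each designated emeritus, so the next rule applies.
Among Amari, Horvat and Sorensen, an endowed-chair holder before not an endowed-chair holder: Amari and Horvat (an endowed-chair holder) before Sorensen (not an endowed-chair holder).
Amari and Horvat both have years of continuous service 14 years, so the next rule applies.
Among Amari and Horvat, alphabetically by surname: Amari before Horvat.
Full order: Obi, Dimitriou, Haddad, Reyes, Nguyen, Amari, Horvat, Sorensen.

Obi, Dimitriou, Haddad, Reyes, Nguyen, Amari, Horvat, Sorensen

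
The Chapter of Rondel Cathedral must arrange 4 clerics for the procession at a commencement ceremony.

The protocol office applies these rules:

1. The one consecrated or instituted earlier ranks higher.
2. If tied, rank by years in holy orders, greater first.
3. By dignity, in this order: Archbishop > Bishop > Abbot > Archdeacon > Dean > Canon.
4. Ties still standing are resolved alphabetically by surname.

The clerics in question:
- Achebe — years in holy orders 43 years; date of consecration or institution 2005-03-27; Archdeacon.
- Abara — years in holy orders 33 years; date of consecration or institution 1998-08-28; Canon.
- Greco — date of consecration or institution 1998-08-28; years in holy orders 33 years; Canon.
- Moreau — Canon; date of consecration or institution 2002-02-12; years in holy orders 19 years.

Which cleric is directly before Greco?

Abara

By date of consecration or institution (earlier first): Abara and Greco (both 1998-08-28); then Moreau (2002-02-12); then Achebe (2005-03-27).
Abara and Greco both have years in holy orders 33 years, so the next rule applies.
Abara and Greco are each Canon, so the next rule applies.
Among Abara and Greco, alphabetically by surname: Abara before Greco.
Order: Abara, Greco, Moreau, Achebe.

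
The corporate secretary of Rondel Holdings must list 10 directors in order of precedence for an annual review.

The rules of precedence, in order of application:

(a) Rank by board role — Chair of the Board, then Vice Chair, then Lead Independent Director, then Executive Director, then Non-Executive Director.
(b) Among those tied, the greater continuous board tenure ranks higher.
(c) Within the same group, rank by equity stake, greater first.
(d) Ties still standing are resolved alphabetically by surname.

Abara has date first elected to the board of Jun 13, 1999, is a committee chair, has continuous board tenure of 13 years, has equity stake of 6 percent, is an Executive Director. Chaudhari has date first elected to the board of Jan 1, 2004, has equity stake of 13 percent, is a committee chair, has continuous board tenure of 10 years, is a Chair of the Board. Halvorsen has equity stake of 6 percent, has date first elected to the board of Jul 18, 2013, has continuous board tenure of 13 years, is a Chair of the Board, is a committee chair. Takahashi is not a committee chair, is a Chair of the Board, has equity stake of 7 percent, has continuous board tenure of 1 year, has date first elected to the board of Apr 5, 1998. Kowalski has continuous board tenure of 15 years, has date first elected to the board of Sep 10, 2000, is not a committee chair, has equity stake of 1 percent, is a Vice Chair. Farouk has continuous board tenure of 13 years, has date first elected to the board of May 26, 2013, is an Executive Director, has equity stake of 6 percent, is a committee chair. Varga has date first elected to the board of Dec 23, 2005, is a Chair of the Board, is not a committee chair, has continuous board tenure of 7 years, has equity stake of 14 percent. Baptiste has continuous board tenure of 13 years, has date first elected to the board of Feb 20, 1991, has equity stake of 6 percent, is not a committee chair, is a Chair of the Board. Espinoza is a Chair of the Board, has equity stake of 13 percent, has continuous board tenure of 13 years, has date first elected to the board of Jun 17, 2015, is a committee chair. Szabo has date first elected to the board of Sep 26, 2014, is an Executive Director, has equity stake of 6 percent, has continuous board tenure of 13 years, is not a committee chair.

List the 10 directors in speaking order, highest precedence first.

By board role: Espinoza, Baptiste, Halvorsen, Chaudhari, Varga and Takahashi (Chair of the Board); then Kowalski (Vice Chair); then Abara, Farouk and Szabo (Executive Director).
Among Espinoza, Baptiste, Halvorsen, Chaudhari, Varga and Takahashi, by continuous board tenure (higher first): Espinoza, Baptiste and Halvorsen (13 years) before Chaudhari (10 years) before Varga (7 years) before Takahashi (1 year).
Among Espinoza, Baptiste and Halvorsen, by equity stake (higher first): Espinoza (13 percent) before Baptiste and Halvorsen (6 percent).
Among Baptiste and Halvorsen, alphabetically by surname: Baptiste before Halvorsen.
Abara, Farouk and Szabo all have continuous board tenure 13 years, so the next rule applies.
Abara, Farouk and Szabo all have equity stake 6 percent, so the next rule applies.
Among Abara, Farouk and Szabo, alphabetically by surname: Abara before Farouk before Szabo.
Full order: Espinoza, Baptiste, Halvorsen, Chaudhari, Varga, Takahashi, Kowalski, Abara, Farouk, Szabo.

Espinoza, Baptiste, Halvorsen, Chaudhari, Varga, Takahashi, Kowalski, Abara, Farouk, Szabo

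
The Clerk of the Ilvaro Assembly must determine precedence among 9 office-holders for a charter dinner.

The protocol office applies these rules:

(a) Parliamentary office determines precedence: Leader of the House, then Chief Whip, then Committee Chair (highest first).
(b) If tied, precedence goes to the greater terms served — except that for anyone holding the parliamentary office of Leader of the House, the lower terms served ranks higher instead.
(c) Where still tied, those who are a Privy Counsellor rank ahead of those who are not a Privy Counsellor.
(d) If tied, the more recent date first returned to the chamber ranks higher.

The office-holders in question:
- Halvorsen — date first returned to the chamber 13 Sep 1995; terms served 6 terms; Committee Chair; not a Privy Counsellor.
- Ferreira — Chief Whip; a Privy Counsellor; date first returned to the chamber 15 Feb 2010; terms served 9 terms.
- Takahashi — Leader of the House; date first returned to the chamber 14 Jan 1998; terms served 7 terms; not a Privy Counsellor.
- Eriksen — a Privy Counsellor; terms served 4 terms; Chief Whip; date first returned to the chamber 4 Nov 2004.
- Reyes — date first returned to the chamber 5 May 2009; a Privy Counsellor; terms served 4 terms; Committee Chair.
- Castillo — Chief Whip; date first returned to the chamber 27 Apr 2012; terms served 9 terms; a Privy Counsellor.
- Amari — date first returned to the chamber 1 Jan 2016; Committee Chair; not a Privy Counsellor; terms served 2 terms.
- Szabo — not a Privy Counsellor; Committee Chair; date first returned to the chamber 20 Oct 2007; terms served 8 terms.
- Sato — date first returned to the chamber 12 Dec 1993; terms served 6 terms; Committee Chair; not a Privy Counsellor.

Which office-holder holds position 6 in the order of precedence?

Halvorsen

By parliamentary office: Takahashi (Leader of the House); then Castillo, Ferreira and Eriksen (Chief Whip); then Szabo, Halvorsen, Sato, Reyes and Amari (Committee Chair).
Among Castillo, Ferreira and Eriksen, by terms served (higher first): Castillo and Ferreira (9 terms) before Eriksen (4 terms).
Castillo and Ferreira are each a Privy Counsellor, so the next rule applies.
Among Castillo and Ferreira, by date first returned to the chamber (later first): Castillo (27 Apr 2012) before Ferreira (15 Feb 2010).
Among Szabo, Halvorsen, Sato, Reyes and Amari, by terms served (higher first): Szabo (8 terms) before Halvorsen and Sato (6 terms) before Reyes (4 terms) before Amari (2 terms).
Halvorsen and Sato are each not a Privy Counsellor, so the next rule applies.
Among Halvorsen and Sato, by date first returned to the chamber (later first): Halvorsen (13 Sep 1995) before Sato (12 Dec 1993).
Order: Takahashi, Castillo, Ferreira, Eriksen, Szabo, Halvorsen, Sato, Reyes, Amari.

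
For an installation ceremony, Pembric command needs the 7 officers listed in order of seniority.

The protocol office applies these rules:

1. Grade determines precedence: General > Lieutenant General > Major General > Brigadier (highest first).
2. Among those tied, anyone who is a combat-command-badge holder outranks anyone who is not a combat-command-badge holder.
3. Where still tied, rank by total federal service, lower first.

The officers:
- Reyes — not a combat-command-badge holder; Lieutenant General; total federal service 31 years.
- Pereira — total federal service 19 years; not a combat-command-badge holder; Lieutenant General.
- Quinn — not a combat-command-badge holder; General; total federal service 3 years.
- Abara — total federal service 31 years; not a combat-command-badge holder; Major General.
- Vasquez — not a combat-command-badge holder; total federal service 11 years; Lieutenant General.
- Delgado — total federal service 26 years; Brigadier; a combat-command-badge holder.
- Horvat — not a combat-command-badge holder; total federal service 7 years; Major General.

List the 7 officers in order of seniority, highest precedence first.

By grade: Quinn (General); then Vasquez, Pereira and Reyes (Lieutenant General); then Horvat and Abara (Major General); then Delgado (Brigadier).
Vasquez, Pereira and Reyes are each not a combat-command-badge holder, so the next rule applies.
Among Vasquez, Pereira and Reyes, by total federal service (lower first): Vasquez (11 years) before Pereira (19 years) before Reyes (31 years).
Horvat and Abara are each not a combat-command-badge holder, so the next rule applies.
Among Horvat and Abara, by total federal service (lower first): Horvat (7 years) before Abara (31 years).
Full order: Quinn, Vasquez, Pereira, Reyes, Horvat, Abara, Delgado.

Quinn, Vasquez, Pereira, Reyes, Horvat, Abara, Delgado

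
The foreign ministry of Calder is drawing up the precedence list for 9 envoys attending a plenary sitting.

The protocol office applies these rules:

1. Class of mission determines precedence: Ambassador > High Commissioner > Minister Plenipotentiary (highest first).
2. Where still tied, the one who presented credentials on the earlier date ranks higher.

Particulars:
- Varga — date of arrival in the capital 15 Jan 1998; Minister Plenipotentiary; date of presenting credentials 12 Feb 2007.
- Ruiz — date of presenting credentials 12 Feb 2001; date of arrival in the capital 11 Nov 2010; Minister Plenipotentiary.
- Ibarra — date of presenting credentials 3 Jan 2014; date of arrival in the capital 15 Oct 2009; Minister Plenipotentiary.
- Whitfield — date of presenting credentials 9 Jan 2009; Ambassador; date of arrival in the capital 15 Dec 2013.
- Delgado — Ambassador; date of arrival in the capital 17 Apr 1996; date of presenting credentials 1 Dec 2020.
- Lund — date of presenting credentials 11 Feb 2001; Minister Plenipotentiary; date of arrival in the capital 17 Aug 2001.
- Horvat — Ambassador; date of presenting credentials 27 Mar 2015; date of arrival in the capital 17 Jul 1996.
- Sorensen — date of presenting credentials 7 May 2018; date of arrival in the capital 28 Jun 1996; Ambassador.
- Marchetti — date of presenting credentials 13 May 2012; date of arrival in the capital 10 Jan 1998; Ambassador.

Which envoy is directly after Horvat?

Sorensen

By class of mission: Whitfield, Marchetti, Horvat, Sorensen and Delgado (Ambassador); then Lund, Ruiz, Varga and Ibarra (Minister Plenipotentiary).
Among Whitfield, Marchetti, Horvat, Sorensen and Delgado, by date of presenting credentials (earlier first): Whitfield (9 Jan 2009) before Marchetti (13 May 2012) before Horvat (27 Mar 2015) before Sorensen (7 May 2018) before Delgado (1 Dec 2020).
Among Lund, Ruiz, Varga and Ibarra, by date of presenting credentials (earlier first): Lund (11 Feb 2001) before Ruiz (12 Feb 2001) before Varga (12 Feb 2007) before Ibarra (3 Jan 2014).
Order: Whitfield, Marchetti, Horvat, Sorensen, Delgado, Lund, Ruiz, Varga, Ibarra.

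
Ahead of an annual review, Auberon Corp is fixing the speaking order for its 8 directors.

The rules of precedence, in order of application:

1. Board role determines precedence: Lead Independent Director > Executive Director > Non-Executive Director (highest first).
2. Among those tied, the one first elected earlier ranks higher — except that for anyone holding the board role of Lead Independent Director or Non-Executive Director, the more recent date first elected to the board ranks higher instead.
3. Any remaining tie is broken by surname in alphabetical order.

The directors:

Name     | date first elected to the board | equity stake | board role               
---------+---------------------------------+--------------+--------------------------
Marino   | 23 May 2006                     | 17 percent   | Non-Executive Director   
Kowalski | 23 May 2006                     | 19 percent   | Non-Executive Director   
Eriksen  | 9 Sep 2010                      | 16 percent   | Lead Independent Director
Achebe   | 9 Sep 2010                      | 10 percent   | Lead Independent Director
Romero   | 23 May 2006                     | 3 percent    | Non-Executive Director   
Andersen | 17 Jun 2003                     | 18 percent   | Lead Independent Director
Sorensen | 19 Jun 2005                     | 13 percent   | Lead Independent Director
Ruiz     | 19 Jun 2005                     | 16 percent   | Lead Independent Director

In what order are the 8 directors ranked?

By board role: Achebe, Eriksen, Ruiz, Sorensen and Andersen (Lead Independent Director); then Kowalski, Marino and Romero (Non-Executive Director).
Among Achebe, Eriksen, Ruiz, Sorensen and Andersen, by date first elected to the board (later first) (reversed rule for this group): Achebe and Eriksen (9 Sep 2010) before Ruiz and Sorensen (19 Jun 2005) before Andersen (17 Jun 2003).
Among Achebe and Eriksen, alphabetically by surname: Achebe before Eriksen.
Among Ruiz and Sorensen, alphabetically by surname: Ruiz before Sorensen.
Kowalski, Marino and Romero all have date first elected to the board 23 May 2006, so the next rule applies.
Among Kowalski, Marino and Romero, alphabetically by surname: Kowalski before Marino before Romero.
Full order: Achebe, Eriksen, Ruiz, Sorensen, Andersen, Kowalski, Marino, Romero.

Achebe, Eriksen, Ruiz, Sorensen, Andersen, Kowalski, Marino, Romero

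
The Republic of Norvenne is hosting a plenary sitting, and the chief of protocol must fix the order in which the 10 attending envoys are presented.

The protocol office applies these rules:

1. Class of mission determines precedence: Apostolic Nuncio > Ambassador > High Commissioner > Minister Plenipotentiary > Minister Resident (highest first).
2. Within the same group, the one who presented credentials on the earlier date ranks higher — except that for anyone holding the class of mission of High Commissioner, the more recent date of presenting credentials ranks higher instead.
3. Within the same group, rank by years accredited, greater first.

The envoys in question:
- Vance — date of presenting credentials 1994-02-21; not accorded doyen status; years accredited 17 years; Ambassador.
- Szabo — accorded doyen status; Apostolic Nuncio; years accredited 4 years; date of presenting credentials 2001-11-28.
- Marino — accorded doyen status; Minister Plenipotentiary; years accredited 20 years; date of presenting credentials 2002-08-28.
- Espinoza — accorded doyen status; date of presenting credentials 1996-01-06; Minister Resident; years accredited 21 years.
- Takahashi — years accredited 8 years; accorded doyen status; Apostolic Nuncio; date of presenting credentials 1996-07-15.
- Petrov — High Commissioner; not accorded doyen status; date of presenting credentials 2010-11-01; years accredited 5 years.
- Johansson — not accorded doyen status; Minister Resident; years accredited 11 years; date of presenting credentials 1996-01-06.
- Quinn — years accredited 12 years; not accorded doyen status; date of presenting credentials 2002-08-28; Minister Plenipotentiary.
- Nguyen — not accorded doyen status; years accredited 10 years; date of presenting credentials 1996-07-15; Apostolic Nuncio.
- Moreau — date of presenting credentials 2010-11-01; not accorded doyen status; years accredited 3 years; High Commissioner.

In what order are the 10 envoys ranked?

By class of mission: Nguyen, Takahashi and Szabo (Apostolic Nuncio); then Vance (Ambassador); then Petrov and Moreau (High Commissioner); then Marino and Quinn (Minister Plenipotentiary); then Espinoza and Johansson (Minister Resident).
Among Nguyen, Takahashi and Szabo, by date of presenting credentials (earlier first): Nguyen and Takahashi (1996-07-15) before Szabo (2001-11-28).
Among Nguyen and Takahashi, by years accredited (higher first): Nguyen (10 years) before Takahashi (8 years).
Petrov and Moreau both have date of presenting credentials 2010-11-01, so the next rule applies.
Among Petrov and Moreau, by years accredited (higher first): Petrov (5 years) before Moreau (3 years).
Marino and Quinn both have date of presenting credentials 2002-08-28, so the next rule applies.
Among Marino and Quinn, by years accredited (higher first): Marino (20 years) before Quinn (12 years).
Espinoza and Johansson both have date of presenting credentials 1996-01-06, so the next rule applies.
Among Espinoza and Johansson, by years accredited (higher first): Espinoza (21 years) before Johansson (11 years).
Full order: Nguyen, Takahashi, Szabo, Vance, Petrov, Moreau, Marino, Quinn, Espinoza, Johansson.

Nguyen, Takahashi, Szabo, Vance, Petrov, Moreau, Marino, Quinn, Espinoza, Johansson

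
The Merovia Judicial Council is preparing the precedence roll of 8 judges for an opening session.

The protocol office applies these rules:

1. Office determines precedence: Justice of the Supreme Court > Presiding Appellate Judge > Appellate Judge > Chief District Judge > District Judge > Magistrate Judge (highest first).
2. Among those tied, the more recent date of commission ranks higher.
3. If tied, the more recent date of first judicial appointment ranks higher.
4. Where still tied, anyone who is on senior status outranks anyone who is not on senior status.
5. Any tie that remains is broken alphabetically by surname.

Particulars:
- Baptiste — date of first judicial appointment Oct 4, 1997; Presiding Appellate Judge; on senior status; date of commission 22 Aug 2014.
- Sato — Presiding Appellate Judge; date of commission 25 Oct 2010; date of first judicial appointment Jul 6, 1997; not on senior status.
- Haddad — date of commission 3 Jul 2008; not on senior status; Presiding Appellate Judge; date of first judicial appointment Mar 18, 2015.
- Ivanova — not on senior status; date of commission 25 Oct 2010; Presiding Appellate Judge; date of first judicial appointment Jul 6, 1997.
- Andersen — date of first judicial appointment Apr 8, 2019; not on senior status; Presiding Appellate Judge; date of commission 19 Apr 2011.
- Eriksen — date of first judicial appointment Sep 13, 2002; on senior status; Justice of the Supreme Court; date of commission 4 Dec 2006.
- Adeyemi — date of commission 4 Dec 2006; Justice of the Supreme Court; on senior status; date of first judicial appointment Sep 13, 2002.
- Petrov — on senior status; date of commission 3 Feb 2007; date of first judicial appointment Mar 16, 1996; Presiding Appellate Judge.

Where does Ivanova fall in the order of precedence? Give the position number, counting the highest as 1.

5

By office: Adeyemi and Eriksen (Justice of the Supreme Court); then Baptiste, Andersen, Ivanova, Sato, Haddad and Petrov (Presiding Appellate Judge).
Adeyemi and Eriksen both have date of commission 4 Dec 2006, so the next rule applies.
Adeyemi and Eriksen both have date of first judicial appointment Sep 13, 2002, so the next rule applies.
Adeyemi and Eriksen are each on senior status, so the next rule applies.
Among Adeyemi and Eriksen, alphabetically by surname: Adeyemi before Eriksen.
Among Baptiste, Andersen, Ivanova, Sato, Haddad and Petrov, by date of commission (later first): Baptiste (22 Aug 2014) before Andersen (19 Apr 2011) before Ivanova and Sato (25 Oct 2010) before Haddad (3 Jul 2008) before Petrov (3 Feb 2007).
Ivanova and Sato both have date of first judicial appointment Jul 6, 1997, so the next rule applies.
Ivanova and Sato are each not on senior status, so the next rule applies.
Among Ivanova and Sato, alphabetically by surname: Ivanova before Sato.
Order: Adeyemi, Eriksen, Baptiste, Andersen, Ivanova, Sato, Haddad, Petrov. So position 5.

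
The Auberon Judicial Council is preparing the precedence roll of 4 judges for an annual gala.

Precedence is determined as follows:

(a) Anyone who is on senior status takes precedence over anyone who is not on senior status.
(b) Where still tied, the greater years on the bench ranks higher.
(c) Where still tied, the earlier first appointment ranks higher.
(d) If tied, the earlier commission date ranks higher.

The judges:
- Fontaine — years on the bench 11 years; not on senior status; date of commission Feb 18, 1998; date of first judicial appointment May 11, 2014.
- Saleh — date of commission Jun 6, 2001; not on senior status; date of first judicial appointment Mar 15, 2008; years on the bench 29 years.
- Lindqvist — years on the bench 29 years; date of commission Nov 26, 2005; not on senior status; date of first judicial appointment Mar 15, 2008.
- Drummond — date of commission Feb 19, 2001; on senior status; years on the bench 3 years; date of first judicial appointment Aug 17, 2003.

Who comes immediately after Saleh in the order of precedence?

By the first rule: Drummond (on senior status); then Saleh, Lindqvist and Fontaine (each not on senior status).
Among Saleh, Lindqvist and Fontaine, by years on the bench (higher first): Saleh and Lindqvist (29 years) before Fontaine (11 years).
Saleh and Lindqvist both have date of first judicial appointment Mar 15, 2008, so the next rule applies.
Among Saleh and Lindqvist, by date of commission (earlier first): Saleh (Jun 6, 2001) before Lindqvist (Nov 26, 2005).
Order: Drummond, Saleh, Lindqvist, Fontaine.

Lindqvist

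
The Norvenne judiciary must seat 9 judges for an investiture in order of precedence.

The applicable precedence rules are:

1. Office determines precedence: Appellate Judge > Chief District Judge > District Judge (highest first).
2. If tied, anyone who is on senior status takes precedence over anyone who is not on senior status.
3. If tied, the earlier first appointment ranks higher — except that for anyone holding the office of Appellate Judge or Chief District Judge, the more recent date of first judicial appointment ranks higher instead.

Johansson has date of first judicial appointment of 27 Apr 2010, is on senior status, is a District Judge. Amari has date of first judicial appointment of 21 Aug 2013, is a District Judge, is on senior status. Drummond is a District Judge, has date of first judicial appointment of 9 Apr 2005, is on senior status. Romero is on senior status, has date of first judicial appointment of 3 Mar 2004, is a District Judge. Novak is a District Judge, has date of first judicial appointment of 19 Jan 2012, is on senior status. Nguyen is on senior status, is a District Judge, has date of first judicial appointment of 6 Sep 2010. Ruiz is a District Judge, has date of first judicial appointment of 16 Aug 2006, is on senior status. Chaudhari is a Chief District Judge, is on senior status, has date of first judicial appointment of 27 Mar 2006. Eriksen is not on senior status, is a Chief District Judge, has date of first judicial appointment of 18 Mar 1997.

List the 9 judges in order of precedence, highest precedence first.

Chaudhari, Eriksen, Romero, Drummond, Ruiz, Johansson, Nguyen, Novak, Amari

By office: Chaudhari and Eriksen (Chief District Judge); then Romero, Drummond, Ruiz, Johansson, Nguyen, Novak and Amari (District Judge).
Among Chaudhari and Eriksen, on senior status before not on senior status: Chaudhari (on senior status) before Eriksen (not on senior status).
Romero, Drummond, Ruiz, Johansson, Nguyen, Novak and Amari are each on senior status, so the next rule applies.
Among Romero, Drummond, Ruiz, Johansson, Nguyen, Novak and Amari, by date of first judicial appointment (earlier first): Romero (3 Mar 2004) before Drummond (9 Apr 2005) before Ruiz (16 Aug 2006) before Johansson (27 Apr 2010) before Nguyen (6 Sep 2010) before Novak (19 Jan 2012) before Amari (21 Aug 2013).
Full order: Chaudhari, Eriksen, Romero, Drummond, Ruiz, Johansson, Nguyen, Novak, Amari.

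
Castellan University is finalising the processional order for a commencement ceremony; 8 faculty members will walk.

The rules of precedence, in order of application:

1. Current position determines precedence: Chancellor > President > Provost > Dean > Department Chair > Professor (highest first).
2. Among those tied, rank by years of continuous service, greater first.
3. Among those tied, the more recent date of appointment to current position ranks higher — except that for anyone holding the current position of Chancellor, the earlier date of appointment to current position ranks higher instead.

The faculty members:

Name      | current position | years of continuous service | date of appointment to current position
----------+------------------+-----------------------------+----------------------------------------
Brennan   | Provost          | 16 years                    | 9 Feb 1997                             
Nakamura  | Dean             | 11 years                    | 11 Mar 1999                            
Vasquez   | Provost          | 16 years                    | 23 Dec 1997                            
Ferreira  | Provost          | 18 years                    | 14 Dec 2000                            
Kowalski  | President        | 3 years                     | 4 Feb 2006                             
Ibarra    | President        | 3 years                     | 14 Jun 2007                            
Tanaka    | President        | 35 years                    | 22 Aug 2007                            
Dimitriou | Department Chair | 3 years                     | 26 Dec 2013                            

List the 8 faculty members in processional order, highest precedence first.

By current position: Tanaka, Ibarra and Kowalski (President); then Ferreira, Vasquez and Brennan (Provost); then Nakamura (Dean); then Dimitriou (Department Chair).
Among Tanaka, Ibarra and Kowalski, by years of continuous service (higher first): Tanaka (35 years) before Ibarra and Kowalski (3 years).
Among Ibarra and Kowalski, by date of appointment to current position (later first): Ibarra (14 Jun 2007) before Kowalski (4 Feb 2006).
Among Ferreira, Vasquez and Brennan, by years of continuous service (higher first): Ferreira (18 years) before Vasquez and Brennan (16 years).
Among Vasquez and Brennan, by date of appointment to current position (later first): Vasquez (23 Dec 1997) before Brennan (9 Feb 1997).
Full order: Tanaka, Ibarra, Kowalski, Ferreira, Vasquez, Brennan, Nakamura, Dimitriou.

Tanaka, Ibarra, Kowalski, Ferreira, Vasquez, Brennan, Nakamura, Dimitriou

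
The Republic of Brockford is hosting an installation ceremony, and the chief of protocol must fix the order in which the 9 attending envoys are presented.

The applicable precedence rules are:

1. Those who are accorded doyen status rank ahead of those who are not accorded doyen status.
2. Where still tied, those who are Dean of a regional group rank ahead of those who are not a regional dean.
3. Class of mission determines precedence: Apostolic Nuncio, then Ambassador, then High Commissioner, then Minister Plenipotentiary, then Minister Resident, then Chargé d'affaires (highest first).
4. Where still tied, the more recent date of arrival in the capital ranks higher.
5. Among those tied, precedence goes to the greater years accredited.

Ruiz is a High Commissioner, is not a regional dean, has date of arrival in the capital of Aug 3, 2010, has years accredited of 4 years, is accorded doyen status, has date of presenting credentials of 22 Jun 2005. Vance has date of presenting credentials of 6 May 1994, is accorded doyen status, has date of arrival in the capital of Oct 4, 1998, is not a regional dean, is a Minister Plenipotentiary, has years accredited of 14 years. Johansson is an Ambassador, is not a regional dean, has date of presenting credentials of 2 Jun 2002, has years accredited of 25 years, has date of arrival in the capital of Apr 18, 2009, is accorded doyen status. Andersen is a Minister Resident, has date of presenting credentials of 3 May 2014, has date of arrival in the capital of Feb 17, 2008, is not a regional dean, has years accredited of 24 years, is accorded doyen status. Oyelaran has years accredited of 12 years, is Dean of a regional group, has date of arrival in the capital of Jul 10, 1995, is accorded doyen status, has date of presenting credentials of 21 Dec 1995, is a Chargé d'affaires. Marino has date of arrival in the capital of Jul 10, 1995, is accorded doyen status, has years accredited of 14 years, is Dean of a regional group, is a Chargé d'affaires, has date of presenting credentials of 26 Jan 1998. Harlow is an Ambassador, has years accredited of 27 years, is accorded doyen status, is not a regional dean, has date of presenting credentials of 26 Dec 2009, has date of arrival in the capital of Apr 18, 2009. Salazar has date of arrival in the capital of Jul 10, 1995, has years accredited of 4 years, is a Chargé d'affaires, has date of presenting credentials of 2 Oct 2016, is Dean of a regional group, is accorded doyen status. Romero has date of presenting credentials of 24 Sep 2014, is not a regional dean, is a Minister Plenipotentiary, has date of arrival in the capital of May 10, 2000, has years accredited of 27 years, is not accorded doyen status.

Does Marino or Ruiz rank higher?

By the first rule: Marino, Oyelaran, Salazar, Harlow, Johansson, Ruiz, Vance and Andersen (each accorded doyen status); then Romero (not accorded doyen status).
Among Marino, Oyelaran, Salazar, Harlow, Johansson, Ruiz, Vance and Andersen, Dean of a regional group before not a regional dean: Marino, Oyelaran and Salazar (Dean of a regional group) before Harlow, Johansson, Ruiz, Vance and Andersen (not a regional dean).
Marino, Oyelaran and Salazar are each Chargé d'affaires, so the next rule applies.
Marino, Oyelaran and Salazar all have date of arrival in the capital Jul 10, 1995, so the next rule applies.
Among Marino, Oyelaran and Salazar, by years accredited (higher first): Marino (14 years) before Oyelaran (12 years) before Salazar (4 years).
Among Harlow, Johansson, Ruiz, Vance and Andersen, by class of mission: Harlow and Johansson (Ambassador) before Ruiz (High Commissioner) before Vance (Minister Plenipotentiary) before Andersen (Minister Resident).
Harlow and Johansson both have date of arrival in the capital Apr 18, 2009, so the next rule applies.
Among Harlow and Johansson, by years accredited (higher first): Harlow (27 years) before Johansson (25 years).
So Marino takes precedence.

Marino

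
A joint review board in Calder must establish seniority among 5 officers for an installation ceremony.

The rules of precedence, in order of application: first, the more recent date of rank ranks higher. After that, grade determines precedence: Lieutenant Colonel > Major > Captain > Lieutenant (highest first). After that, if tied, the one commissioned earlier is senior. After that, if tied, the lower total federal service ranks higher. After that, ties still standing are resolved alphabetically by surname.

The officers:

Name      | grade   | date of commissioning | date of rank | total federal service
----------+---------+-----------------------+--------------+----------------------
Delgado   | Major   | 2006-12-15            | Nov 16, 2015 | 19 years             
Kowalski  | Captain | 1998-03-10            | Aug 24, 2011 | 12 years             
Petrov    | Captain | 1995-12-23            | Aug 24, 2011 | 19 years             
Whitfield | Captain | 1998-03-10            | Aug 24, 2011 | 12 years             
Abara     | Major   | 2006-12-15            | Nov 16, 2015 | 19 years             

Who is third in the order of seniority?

Petrov

By date of rank (later first): Abara and Delgado (both Nov 16, 2015); then Petrov, Kowalski and Whitfield (each Aug 24, 2011).
Abara and Delgado are each Major, so the next rule applies.
Abara and Delgado both have date of commissioning 2006-12-15, so the next rule applies.
Abara and Delgado both have total federal service 19 years, so the next rule applies.
Among Abara and Delgado, alphabetically by surname: Abara before Delgado.
Petrov, Kowalski and Whitfield are each Captain, so the next rule applies.
Among Petrov, Kowalski and Whitfield, by date of commissioning (earlier first): Petrov (1995-12-23) before Kowalski and Whitfield (1998-03-10).
Kowalski and Whitfield both have total federal service 12 years, so the next rule applies.
Among Kowalski and Whitfield, alphabetically by surname: Kowalski before Whitfield.
Order: Abara, Delgado, Petrov, Kowalski, Whitfield.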